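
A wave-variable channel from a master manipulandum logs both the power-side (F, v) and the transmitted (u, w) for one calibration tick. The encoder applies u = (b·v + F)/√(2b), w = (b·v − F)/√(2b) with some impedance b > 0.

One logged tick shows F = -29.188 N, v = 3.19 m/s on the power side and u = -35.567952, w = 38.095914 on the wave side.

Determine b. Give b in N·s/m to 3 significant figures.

b = 0.314 N·s/m

u + w = 2.527962;  u + w = √(2b)·v, so √(2b) = 2.527962/3.19 = 0.792465.
b = (√(2b))²/2 = 0.628000/2 = 0.314000.
(Check via u − w = 2F/√(2b): u − w = -73.663866, 2F/√(2b) = -73.663860.)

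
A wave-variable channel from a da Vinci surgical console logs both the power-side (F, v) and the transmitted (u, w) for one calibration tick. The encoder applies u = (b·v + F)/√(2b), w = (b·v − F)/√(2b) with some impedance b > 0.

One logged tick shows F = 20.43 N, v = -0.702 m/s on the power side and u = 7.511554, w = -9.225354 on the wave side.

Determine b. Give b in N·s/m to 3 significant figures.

b = 2.98 N·s/m

u + w = -1.713800;  u + w = √(2b)·v, so √(2b) = -1.713800/(-0.702) = 2.441311.
b = (√(2b))²/2 = 5.959997/2 = 2.979999.
(Check via u − w = 2F/√(2b): u − w = 16.736908, 2F/√(2b) = 16.736912.)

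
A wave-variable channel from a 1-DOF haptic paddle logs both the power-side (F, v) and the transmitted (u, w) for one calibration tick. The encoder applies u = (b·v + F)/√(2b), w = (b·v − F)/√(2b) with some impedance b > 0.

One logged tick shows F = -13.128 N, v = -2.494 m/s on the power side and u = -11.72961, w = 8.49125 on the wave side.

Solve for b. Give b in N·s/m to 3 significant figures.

u + w = -3.2384;  u + w = √(2b)·v, so √(2b) = -3.2384/(-2.494) = 1.2985.
b = (√(2b))²/2 = 1.6860/2 = 0.8430.
(Check via u − w = 2F/√(2b): u − w = -20.2209, 2F/√(2b) = -20.2209.)

b = 0.843 N·s/m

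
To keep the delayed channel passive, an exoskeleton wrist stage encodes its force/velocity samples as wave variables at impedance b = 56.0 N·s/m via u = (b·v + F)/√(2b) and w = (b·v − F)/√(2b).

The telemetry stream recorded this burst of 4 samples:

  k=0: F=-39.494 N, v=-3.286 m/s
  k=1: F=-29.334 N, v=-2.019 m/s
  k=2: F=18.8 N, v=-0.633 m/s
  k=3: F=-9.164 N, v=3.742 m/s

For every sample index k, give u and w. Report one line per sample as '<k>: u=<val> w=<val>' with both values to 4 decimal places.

k=0: b·v=56.0×(-3.286)=-184.0160; √(2b)=10.5830; u=(-184.0160+(-39.494))/10.5830=-21.1197, w=(-184.0160−(-39.494))/10.5830=-13.6560
k=1: b·v=56.0×(-2.019)=-113.0640; √(2b)=10.5830; u=(-113.0640+(-29.334))/10.5830=-13.4553, w=(-113.0640−(-29.334))/10.5830=-7.9117
k=2: b·v=56.0×(-0.633)=-35.4480; √(2b)=10.5830; u=(-35.4480+18.8)/10.5830=-1.5731, w=(-35.4480−18.8)/10.5830=-5.1260
k=3: b·v=56.0×3.742=209.5520; √(2b)=10.5830; u=(209.5520+(-9.164))/10.5830=18.9349, w=(209.5520−(-9.164))/10.5830=20.6667

0: u=-21.1197 w=-13.6560
1: u=-13.4553 w=-7.9117
2: u=-1.5731 w=-5.1260
3: u=18.9349 w=20.6667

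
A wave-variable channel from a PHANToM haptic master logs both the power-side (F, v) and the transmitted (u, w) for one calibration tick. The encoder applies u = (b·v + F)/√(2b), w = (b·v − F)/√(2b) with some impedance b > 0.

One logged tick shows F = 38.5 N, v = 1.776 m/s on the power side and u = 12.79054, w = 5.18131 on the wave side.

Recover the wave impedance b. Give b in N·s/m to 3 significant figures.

u + w = 17.97185;  u + w = √(2b)·v, so √(2b) = 17.97185/1.776 = 10.11928.
b = (√(2b))²/2 = 102.39993/2 = 51.19996.
(Check via u − w = 2F/√(2b): u − w = 7.60923, 2F/√(2b) = 7.60923.)

b = 51.2 N·s/m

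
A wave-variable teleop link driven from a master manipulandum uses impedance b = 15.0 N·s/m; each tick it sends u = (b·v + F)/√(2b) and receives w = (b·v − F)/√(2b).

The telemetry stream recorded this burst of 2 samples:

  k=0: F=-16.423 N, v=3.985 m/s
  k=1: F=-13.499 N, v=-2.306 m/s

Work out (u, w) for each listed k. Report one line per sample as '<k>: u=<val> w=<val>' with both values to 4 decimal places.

k=0: b·v=15.0×3.985=59.7750; √(2b)=5.4772; u=(59.7750+(-16.423))/5.4772=7.9150, w=(59.7750−(-16.423))/5.4772=13.9118
k=1: b·v=15.0×(-2.306)=-34.5900; √(2b)=5.4772; u=(-34.5900+(-13.499))/5.4772=-8.7798, w=(-34.5900−(-13.499))/5.4772=-3.8507

0: u=7.9150 w=13.9118
1: u=-8.7798 w=-3.8507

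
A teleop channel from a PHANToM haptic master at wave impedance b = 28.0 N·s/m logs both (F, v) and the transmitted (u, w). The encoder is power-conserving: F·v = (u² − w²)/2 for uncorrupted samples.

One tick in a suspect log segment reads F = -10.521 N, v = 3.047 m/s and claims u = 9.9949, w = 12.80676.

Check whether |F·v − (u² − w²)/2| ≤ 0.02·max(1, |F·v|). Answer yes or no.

yes

F·v = (-10.521)×3.047 = -32.0575 W.
(u² − w²)/2 = (99.8980 − 164.0131)/2 = -32.0575 W.
|Δ| = 0.0001;  2% of max(1, |F·v|) = 0.6411.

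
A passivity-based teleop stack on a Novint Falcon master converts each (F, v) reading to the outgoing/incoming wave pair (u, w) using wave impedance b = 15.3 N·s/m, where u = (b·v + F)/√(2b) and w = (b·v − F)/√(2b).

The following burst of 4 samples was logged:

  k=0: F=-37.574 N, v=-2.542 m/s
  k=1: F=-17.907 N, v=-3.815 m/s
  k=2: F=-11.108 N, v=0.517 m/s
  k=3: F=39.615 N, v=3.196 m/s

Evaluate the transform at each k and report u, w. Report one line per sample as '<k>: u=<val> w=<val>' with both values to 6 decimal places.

k=0: b·v=15.3×(-2.542)=-38.892600; √(2b)=5.531727; u=(-38.892600+(-37.574))/5.531727=-13.823279, w=(-38.892600−(-37.574))/5.531727=-0.238370
k=1: b·v=15.3×(-3.815)=-58.369500; √(2b)=5.531727; u=(-58.369500+(-17.907))/5.531727=-13.788913, w=(-58.369500−(-17.907))/5.531727=-7.314624
k=2: b·v=15.3×0.517=7.910100; √(2b)=5.531727; u=(7.910100+(-11.108))/5.531727=-0.578102, w=(7.910100−(-11.108))/5.531727=3.438004
k=3: b·v=15.3×3.196=48.898800; √(2b)=5.531727; u=(48.898800+39.615)/5.531727=16.001116, w=(48.898800−39.615)/5.531727=1.678282

0: u=-13.823279 w=-0.238370
1: u=-13.788913 w=-7.314624
2: u=-0.578102 w=3.438004
3: u=16.001116 w=1.678282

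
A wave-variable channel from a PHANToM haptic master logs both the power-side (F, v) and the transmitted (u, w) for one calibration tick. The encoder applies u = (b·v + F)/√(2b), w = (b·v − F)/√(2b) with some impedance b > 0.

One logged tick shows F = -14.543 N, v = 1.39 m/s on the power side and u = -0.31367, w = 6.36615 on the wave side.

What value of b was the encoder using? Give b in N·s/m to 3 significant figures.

u + w = 6.0525;  u + w = √(2b)·v, so √(2b) = 6.0525/1.39 = 4.3543.
b = (√(2b))²/2 = 18.9599/2 = 9.4800.
(Check via u − w = 2F/√(2b): u − w = -6.6798, 2F/√(2b) = -6.6798.)

b = 9.48 N·s/m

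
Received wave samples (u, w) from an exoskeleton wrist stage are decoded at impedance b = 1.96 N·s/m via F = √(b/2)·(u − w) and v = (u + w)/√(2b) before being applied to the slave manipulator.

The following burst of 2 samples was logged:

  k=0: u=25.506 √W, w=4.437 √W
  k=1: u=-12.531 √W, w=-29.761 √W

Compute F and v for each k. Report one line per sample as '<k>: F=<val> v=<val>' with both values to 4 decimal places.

0: F=20.8572 v=15.1235
1: F=17.0568 v=-21.3607

k=0: u−w=21.0690, u+w=29.9430; √(b/2)=0.9899, √(2b)=1.9799; F=0.9899×21.069=20.8572, v=29.9430/1.9799=15.1235
k=1: u−w=17.2300, u+w=-42.2920; √(b/2)=0.9899, √(2b)=1.9799; F=0.9899×17.23=17.0568, v=-42.2920/1.9799=-21.3607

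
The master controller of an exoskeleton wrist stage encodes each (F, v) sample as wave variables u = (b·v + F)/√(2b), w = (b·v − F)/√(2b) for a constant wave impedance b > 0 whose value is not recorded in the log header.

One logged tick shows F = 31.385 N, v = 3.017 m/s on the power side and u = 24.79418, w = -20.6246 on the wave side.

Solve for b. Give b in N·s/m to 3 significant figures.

b = 0.955 N·s/m

u + w = 4.16958;  u + w = √(2b)·v, so √(2b) = 4.16958/3.017 = 1.38203.
b = (√(2b))²/2 = 1.91000/2 = 0.95500.
(Check via u − w = 2F/√(2b): u − w = 45.41878, 2F/√(2b) = 45.41874.)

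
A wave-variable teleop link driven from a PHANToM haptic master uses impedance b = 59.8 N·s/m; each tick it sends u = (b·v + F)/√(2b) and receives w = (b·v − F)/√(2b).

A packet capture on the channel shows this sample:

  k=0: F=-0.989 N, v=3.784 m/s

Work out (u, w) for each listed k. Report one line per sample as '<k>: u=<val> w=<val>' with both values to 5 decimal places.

0: u=20.60082 w=20.78168

k=0: b·v=59.8×3.784=226.28320; √(2b)=10.93618; u=(226.28320+(-0.989))/10.93618=20.60082, w=(226.28320−(-0.989))/10.93618=20.78168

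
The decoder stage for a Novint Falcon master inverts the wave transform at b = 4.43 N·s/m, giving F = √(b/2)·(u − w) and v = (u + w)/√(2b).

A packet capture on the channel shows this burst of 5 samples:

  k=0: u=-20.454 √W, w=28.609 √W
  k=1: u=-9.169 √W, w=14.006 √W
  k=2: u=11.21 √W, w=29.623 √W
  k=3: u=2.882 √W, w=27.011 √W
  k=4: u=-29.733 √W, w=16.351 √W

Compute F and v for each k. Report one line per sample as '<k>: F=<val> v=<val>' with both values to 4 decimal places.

k=0: u−w=-49.0630, u+w=8.1550; √(b/2)=1.4883, √(2b)=2.9766; F=1.4883×(-49.063)=-73.0199, v=8.1550/2.9766=2.7397
k=1: u−w=-23.1750, u+w=4.8370; √(b/2)=1.4883, √(2b)=2.9766; F=1.4883×(-23.175)=-34.4911, v=4.8370/2.9766=1.6250
k=2: u−w=-18.4130, u+w=40.8330; √(b/2)=1.4883, √(2b)=2.9766; F=1.4883×(-18.413)=-27.4038, v=40.8330/2.9766=13.7181
k=3: u−w=-24.1290, u+w=29.8930; √(b/2)=1.4883, √(2b)=2.9766; F=1.4883×(-24.129)=-35.9109, v=29.8930/2.9766=10.0427
k=4: u−w=-46.0840, u+w=-13.3820; √(b/2)=1.4883, √(2b)=2.9766; F=1.4883×(-46.084)=-68.5862, v=-13.3820/2.9766=-4.4958

0: F=-73.0199 v=2.7397
1: F=-34.4911 v=1.6250
2: F=-27.4038 v=13.7181
3: F=-35.9109 v=10.0427
4: F=-68.5862 v=-4.4958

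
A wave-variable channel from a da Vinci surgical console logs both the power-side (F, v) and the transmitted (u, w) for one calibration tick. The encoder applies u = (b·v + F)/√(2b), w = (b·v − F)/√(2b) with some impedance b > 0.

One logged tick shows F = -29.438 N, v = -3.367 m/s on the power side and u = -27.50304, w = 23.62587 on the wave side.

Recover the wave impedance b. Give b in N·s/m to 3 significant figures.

b = 0.663 N·s/m

u + w = -3.877170;  u + w = √(2b)·v, so √(2b) = -3.877170/(-3.367) = 1.151521.
b = (√(2b))²/2 = 1.326000/2 = 0.663000.
(Check via u − w = 2F/√(2b): u − w = -51.128910, 2F/√(2b) = -51.128914.)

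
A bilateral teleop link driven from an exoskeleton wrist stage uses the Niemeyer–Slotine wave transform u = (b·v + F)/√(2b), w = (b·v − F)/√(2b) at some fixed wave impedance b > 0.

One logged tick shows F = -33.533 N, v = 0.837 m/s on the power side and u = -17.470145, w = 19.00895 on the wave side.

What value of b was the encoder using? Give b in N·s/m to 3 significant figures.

u + w = 1.538805;  u + w = √(2b)·v, so √(2b) = 1.538805/0.837 = 1.838477.
b = (√(2b))²/2 = 3.379997/2 = 1.689998.
(Check via u − w = 2F/√(2b): u − w = -36.479095, 2F/√(2b) = -36.479113.)

b = 1.69 N·s/m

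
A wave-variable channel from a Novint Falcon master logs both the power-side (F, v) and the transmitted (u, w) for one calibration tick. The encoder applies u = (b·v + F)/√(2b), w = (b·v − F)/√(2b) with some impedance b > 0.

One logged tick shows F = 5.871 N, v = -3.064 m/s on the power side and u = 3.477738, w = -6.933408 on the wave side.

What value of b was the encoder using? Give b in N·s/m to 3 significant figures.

u + w = -3.455670;  u + w = √(2b)·v, so √(2b) = -3.455670/(-3.064) = 1.127830.
b = (√(2b))²/2 = 1.272000/2 = 0.636000.
(Check via u − w = 2F/√(2b): u − w = 10.411146, 2F/√(2b) = 10.411147.)

b = 0.636 N·s/m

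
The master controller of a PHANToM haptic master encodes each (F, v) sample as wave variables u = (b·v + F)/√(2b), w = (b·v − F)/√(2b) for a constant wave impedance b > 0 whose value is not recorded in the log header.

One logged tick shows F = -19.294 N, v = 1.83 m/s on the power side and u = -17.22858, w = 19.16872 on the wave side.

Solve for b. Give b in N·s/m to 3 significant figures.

u + w = 1.94014;  u + w = √(2b)·v, so √(2b) = 1.94014/1.83 = 1.06019.
b = (√(2b))²/2 = 1.12399/2 = 0.56200.
(Check via u − w = 2F/√(2b): u − w = -36.39730, 2F/√(2b) = -36.39739.)

b = 0.562 N·s/m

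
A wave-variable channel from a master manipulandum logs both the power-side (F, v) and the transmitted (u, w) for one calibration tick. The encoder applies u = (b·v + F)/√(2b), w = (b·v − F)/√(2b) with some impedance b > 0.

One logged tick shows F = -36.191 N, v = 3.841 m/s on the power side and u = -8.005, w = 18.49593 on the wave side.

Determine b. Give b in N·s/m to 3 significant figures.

u + w = 10.49093;  u + w = √(2b)·v, so √(2b) = 10.49093/3.841 = 2.73130.
b = (√(2b))²/2 = 7.46001/2 = 3.73000.
(Check via u − w = 2F/√(2b): u − w = -26.50093, 2F/√(2b) = -26.50092.)

b = 3.73 N·s/m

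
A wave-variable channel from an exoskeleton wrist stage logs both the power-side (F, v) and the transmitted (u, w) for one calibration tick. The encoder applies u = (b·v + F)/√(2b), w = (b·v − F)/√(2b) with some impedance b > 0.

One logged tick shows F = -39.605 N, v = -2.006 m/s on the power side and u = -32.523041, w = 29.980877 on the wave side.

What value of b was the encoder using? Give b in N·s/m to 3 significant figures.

b = 0.803 N·s/m

u + w = -2.542164;  u + w = √(2b)·v, so √(2b) = -2.542164/(-2.006) = 1.267280.
b = (√(2b))²/2 = 1.605999/2 = 0.803000.
(Check via u − w = 2F/√(2b): u − w = -62.503918, 2F/√(2b) = -62.503938.)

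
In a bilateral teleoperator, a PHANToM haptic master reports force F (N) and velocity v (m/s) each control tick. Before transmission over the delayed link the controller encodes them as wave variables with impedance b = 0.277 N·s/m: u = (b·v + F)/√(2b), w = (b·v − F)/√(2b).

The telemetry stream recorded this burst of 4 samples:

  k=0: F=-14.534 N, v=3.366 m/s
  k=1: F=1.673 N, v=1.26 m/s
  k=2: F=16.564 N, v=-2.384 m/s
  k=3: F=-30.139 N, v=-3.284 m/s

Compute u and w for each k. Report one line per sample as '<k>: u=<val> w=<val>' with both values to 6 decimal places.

k=0: b·v=0.277×3.366=0.932382; √(2b)=0.744312; u=(0.932382+(-14.534))/0.744312=-18.274087, w=(0.932382−(-14.534))/0.744312=20.779441
k=1: b·v=0.277×1.26=0.349020; √(2b)=0.744312; u=(0.349020+1.673)/0.744312=2.716630, w=(0.349020−1.673)/0.744312=-1.778798
k=2: b·v=0.277×(-2.384)=-0.660368; √(2b)=0.744312; u=(-0.660368+16.564)/0.744312=21.366896, w=(-0.660368−16.564)/0.744312=-23.141335
k=3: b·v=0.277×(-3.284)=-0.909668; √(2b)=0.744312; u=(-0.909668+(-30.139))/0.744312=-41.714601, w=(-0.909668−(-30.139))/0.744312=39.270281

0: u=-18.274087 w=20.779441
1: u=2.716630 w=-1.778798
2: u=21.366896 w=-23.141335
3: u=-41.714601 w=39.270281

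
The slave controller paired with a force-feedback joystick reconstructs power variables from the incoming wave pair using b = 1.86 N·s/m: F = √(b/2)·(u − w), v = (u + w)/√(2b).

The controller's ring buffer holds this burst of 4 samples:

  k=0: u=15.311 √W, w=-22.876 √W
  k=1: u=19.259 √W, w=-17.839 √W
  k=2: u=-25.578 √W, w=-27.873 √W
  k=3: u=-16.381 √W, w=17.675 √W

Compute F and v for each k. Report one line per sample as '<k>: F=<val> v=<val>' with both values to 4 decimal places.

0: F=36.8262 v=-3.9223
1: F=35.7760 v=0.7362
2: F=2.2132 v=-27.7131
3: F=-32.8424 v=0.6709

k=0: u−w=38.1870, u+w=-7.5650; √(b/2)=0.9644, √(2b)=1.9287; F=0.9644×38.187=36.8262, v=-7.5650/1.9287=-3.9223
k=1: u−w=37.0980, u+w=1.4200; √(b/2)=0.9644, √(2b)=1.9287; F=0.9644×37.098=35.7760, v=1.4200/1.9287=0.7362
k=2: u−w=2.2950, u+w=-53.4510; √(b/2)=0.9644, √(2b)=1.9287; F=0.9644×2.295=2.2132, v=-53.4510/1.9287=-27.7131
k=3: u−w=-34.0560, u+w=1.2940; √(b/2)=0.9644, √(2b)=1.9287; F=0.9644×(-34.056)=-32.8424, v=1.2940/1.9287=0.6709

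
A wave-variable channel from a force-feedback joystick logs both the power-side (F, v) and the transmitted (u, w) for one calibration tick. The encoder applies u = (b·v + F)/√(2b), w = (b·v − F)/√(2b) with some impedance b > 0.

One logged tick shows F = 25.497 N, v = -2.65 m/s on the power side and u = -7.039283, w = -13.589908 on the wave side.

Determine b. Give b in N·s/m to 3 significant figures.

u + w = -20.629191;  u + w = √(2b)·v, so √(2b) = -20.629191/(-2.65) = 7.784600.
b = (√(2b))²/2 = 60.600003/2 = 30.300002.
(Check via u − w = 2F/√(2b): u − w = 6.550625, 2F/√(2b) = 6.550625.)

b = 30.3 N·s/m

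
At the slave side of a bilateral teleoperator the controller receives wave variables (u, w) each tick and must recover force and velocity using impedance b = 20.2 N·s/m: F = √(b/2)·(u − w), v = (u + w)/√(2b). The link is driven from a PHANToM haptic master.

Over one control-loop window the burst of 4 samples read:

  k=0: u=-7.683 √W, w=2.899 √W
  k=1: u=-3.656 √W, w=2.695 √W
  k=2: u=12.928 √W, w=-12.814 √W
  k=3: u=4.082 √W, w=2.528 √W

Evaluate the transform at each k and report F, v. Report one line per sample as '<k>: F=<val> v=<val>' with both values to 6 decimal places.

k=0: u−w=-10.582000, u+w=-4.784000; √(b/2)=3.178050, √(2b)=6.356099; F=3.178050×(-10.582)=-33.630122, v=-4.784000/6.356099=-0.752663
k=1: u−w=-6.351000, u+w=-0.961000; √(b/2)=3.178050, √(2b)=6.356099; F=3.178050×(-6.351)=-20.183794, v=-0.961000/6.356099=-0.151193
k=2: u−w=25.742000, u+w=0.114000; √(b/2)=3.178050, √(2b)=6.356099; F=3.178050×25.742=81.809356, v=0.114000/6.356099=0.017936
k=3: u−w=1.554000, u+w=6.610000; √(b/2)=3.178050, √(2b)=6.356099; F=3.178050×1.554=4.938689, v=6.610000/6.356099=1.039946

0: F=-33.630122 v=-0.752663
1: F=-20.183794 v=-0.151193
2: F=81.809356 v=0.017936
3: F=4.938689 v=1.039946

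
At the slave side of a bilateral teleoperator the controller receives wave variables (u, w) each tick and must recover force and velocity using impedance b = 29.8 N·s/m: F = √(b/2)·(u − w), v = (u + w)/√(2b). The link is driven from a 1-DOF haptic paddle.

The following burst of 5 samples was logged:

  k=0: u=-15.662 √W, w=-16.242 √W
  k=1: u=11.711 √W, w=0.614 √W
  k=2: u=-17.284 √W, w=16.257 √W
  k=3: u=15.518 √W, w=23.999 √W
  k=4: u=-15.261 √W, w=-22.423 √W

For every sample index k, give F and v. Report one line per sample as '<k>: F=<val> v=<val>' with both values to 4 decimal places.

0: F=2.2388 v=-4.1326
1: F=42.8350 v=1.5965
2: F=-129.4700 v=-0.1330
3: F=-32.7371 v=5.1187
4: F=27.6457 v=-4.8813

k=0: u−w=0.5800, u+w=-31.9040; √(b/2)=3.8601, √(2b)=7.7201; F=3.8601×0.58=2.2388, v=-31.9040/7.7201=-4.1326
k=1: u−w=11.0970, u+w=12.3250; √(b/2)=3.8601, √(2b)=7.7201; F=3.8601×11.097=42.8350, v=12.3250/7.7201=1.5965
k=2: u−w=-33.5410, u+w=-1.0270; √(b/2)=3.8601, √(2b)=7.7201; F=3.8601×(-33.541)=-129.4700, v=-1.0270/7.7201=-0.1330
k=3: u−w=-8.4810, u+w=39.5170; √(b/2)=3.8601, √(2b)=7.7201; F=3.8601×(-8.481)=-32.7371, v=39.5170/7.7201=5.1187
k=4: u−w=7.1620, u+w=-37.6840; √(b/2)=3.8601, √(2b)=7.7201; F=3.8601×7.162=27.6457, v=-37.6840/7.7201=-4.8813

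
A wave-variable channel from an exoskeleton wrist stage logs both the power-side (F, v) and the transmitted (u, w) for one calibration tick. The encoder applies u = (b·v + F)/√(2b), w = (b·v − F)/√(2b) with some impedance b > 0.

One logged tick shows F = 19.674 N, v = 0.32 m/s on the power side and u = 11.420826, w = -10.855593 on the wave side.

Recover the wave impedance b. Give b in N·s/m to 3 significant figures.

u + w = 0.565233;  u + w = √(2b)·v, so √(2b) = 0.565233/0.32 = 1.766353.
b = (√(2b))²/2 = 3.120003/2 = 1.560002.
(Check via u − w = 2F/√(2b): u − w = 22.276419, 2F/√(2b) = 22.276406.)

b = 1.56 N·s/m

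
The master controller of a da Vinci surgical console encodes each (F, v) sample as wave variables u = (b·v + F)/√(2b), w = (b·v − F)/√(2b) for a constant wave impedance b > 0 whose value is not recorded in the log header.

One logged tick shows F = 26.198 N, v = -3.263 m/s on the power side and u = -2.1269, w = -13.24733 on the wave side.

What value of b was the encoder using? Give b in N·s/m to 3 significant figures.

u + w = -15.37423;  u + w = √(2b)·v, so √(2b) = -15.37423/(-3.263) = 4.71169.
b = (√(2b))²/2 = 22.19998/2 = 11.09999.
(Check via u − w = 2F/√(2b): u − w = 11.12043, 2F/√(2b) = 11.12044.)

b = 11.1 N·s/m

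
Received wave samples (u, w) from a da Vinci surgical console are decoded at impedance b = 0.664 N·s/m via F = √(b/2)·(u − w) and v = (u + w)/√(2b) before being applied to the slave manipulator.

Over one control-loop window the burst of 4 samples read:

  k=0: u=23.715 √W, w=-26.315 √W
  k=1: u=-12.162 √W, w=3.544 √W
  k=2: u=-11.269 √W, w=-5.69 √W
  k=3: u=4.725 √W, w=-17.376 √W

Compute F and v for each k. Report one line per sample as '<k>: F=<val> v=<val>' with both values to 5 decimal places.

k=0: u−w=50.03000, u+w=-2.60000; √(b/2)=0.57619, √(2b)=1.15239; F=0.57619×50.03=28.82701, v=-2.60000/1.15239=-2.25618
k=1: u−w=-15.70600, u+w=-8.61800; √(b/2)=0.57619, √(2b)=1.15239; F=0.57619×(-15.706)=-9.04971, v=-8.61800/1.15239=-7.47838
k=2: u−w=-5.57900, u+w=-16.95900; √(b/2)=0.57619, √(2b)=1.15239; F=0.57619×(-5.579)=-3.21459, v=-16.95900/1.15239=-14.71639
k=3: u−w=22.10100, u+w=-12.65100; √(b/2)=0.57619, √(2b)=1.15239; F=0.57619×22.101=12.73447, v=-12.65100/1.15239=-10.97807

0: F=28.82701 v=-2.25618
1: F=-9.04971 v=-7.47838
2: F=-3.21459 v=-14.71639
3: F=12.73447 v=-10.97807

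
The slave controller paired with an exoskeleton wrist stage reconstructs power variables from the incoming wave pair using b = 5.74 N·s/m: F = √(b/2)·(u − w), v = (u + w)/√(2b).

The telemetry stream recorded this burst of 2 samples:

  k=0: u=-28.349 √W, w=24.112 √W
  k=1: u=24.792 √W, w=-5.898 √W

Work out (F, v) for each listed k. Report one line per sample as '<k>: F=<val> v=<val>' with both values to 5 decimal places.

0: F=-88.87457 v=-1.25051
1: F=51.99216 v=5.57639

k=0: u−w=-52.46100, u+w=-4.23700; √(b/2)=1.69411, √(2b)=3.38821; F=1.69411×(-52.461)=-88.87457, v=-4.23700/3.38821=-1.25051
k=1: u−w=30.69000, u+w=18.89400; √(b/2)=1.69411, √(2b)=3.38821; F=1.69411×30.69=51.99216, v=18.89400/3.38821=5.57639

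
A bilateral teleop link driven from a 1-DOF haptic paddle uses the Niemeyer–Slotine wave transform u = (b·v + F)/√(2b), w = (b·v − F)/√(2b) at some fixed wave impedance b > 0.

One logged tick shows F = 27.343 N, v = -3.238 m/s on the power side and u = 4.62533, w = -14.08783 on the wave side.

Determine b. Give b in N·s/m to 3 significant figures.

u + w = -9.4625;  u + w = √(2b)·v, so √(2b) = -9.4625/(-3.238) = 2.9223.
b = (√(2b))²/2 = 8.5400/2 = 4.2700.
(Check via u − w = 2F/√(2b): u − w = 18.7132, 2F/√(2b) = 18.7132.)

b = 4.27 N·s/m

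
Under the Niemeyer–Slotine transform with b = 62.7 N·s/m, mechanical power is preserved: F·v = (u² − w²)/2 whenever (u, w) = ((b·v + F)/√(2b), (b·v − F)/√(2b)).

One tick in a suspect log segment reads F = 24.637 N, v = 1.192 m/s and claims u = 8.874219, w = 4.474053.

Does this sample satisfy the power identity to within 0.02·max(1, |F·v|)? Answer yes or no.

F·v = 24.637×1.192 = 29.367304 W.
(u² − w²)/2 = (78.751763 − 20.017150)/2 = 29.367306 W.
|Δ| = 0.000002;  2% of max(1, |F·v|) = 0.587346.

yes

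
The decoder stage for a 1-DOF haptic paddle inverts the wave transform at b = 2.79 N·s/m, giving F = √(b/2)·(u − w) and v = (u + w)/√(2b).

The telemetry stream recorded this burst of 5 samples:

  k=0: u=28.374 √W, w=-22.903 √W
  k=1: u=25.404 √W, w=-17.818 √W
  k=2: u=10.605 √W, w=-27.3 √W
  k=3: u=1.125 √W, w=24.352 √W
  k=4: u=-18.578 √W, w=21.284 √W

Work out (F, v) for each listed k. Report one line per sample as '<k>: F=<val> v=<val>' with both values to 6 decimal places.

k=0: u−w=51.277000, u+w=5.471000; √(b/2)=1.181101, √(2b)=2.362202; F=1.181101×51.277=60.563325, v=5.471000/2.362202=2.316059
k=1: u−w=43.222000, u+w=7.586000; √(b/2)=1.181101, √(2b)=2.362202; F=1.181101×43.222=51.049555, v=7.586000/2.362202=3.211410
k=2: u−w=37.905000, u+w=-16.695000; √(b/2)=1.181101, √(2b)=2.362202; F=1.181101×37.905=44.769640, v=-16.695000/2.362202=-7.067557
k=3: u−w=-23.227000, u+w=25.477000; √(b/2)=1.181101, √(2b)=2.362202; F=1.181101×(-23.227)=-27.433437, v=25.477000/2.362202=10.785274
k=4: u−w=-39.862000, u+w=2.706000; √(b/2)=1.181101, √(2b)=2.362202; F=1.181101×(-39.862)=-47.081055, v=2.706000/2.362202=1.145541

0: F=60.563325 v=2.316059
1: F=51.049555 v=3.211410
2: F=44.769640 v=-7.067557
3: F=-27.433437 v=10.785274
4: F=-47.081055 v=1.145541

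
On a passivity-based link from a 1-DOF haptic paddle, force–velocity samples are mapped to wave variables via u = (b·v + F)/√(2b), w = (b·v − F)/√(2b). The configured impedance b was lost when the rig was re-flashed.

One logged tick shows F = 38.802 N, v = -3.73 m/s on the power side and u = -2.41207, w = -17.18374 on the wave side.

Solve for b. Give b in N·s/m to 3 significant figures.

b = 13.8 N·s/m

u + w = -19.5958;  u + w = √(2b)·v, so √(2b) = -19.5958/(-3.73) = 5.2536.
b = (√(2b))²/2 = 27.6000/2 = 13.8000.
(Check via u − w = 2F/√(2b): u − w = 14.7717, 2F/√(2b) = 14.7717.)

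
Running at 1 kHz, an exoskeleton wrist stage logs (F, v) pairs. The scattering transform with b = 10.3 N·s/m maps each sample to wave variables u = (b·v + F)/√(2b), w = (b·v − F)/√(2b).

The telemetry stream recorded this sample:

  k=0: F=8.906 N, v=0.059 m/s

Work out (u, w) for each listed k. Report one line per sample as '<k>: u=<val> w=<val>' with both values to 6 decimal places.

0: u=2.096119 w=-1.828334

k=0: b·v=10.3×0.059=0.607700; √(2b)=4.538722; u=(0.607700+8.906)/4.538722=2.096119, w=(0.607700−8.906)/4.538722=-1.828334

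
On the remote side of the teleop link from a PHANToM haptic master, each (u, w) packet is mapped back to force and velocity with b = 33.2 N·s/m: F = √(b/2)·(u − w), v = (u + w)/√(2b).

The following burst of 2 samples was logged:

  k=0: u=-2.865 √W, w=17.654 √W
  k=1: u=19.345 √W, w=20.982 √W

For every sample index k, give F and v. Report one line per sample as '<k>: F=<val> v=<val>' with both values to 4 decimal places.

0: F=-83.6008 v=1.8149
1: F=-6.6696 v=4.9489

k=0: u−w=-20.5190, u+w=14.7890; √(b/2)=4.0743, √(2b)=8.1486; F=4.0743×(-20.519)=-83.6008, v=14.7890/8.1486=1.8149
k=1: u−w=-1.6370, u+w=40.3270; √(b/2)=4.0743, √(2b)=8.1486; F=4.0743×(-1.637)=-6.6696, v=40.3270/8.1486=4.9489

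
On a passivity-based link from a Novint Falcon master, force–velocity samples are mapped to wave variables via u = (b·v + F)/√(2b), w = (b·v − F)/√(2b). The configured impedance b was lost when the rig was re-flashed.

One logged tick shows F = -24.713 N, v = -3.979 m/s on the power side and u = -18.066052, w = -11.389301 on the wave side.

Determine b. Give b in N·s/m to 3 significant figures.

b = 27.4 N·s/m

u + w = -29.455353;  u + w = √(2b)·v, so √(2b) = -29.455353/(-3.979) = 7.402702.
b = (√(2b))²/2 = 54.800003/2 = 27.400002.
(Check via u − w = 2F/√(2b): u − w = -6.676751, 2F/√(2b) = -6.676751.)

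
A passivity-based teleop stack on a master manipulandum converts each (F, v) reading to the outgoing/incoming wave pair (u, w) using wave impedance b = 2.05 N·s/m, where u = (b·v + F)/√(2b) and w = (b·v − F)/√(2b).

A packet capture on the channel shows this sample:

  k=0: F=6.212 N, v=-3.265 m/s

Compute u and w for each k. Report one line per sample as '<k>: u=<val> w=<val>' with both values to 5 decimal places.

k=0: b·v=2.05×(-3.265)=-6.69325; √(2b)=2.02485; u=(-6.69325+6.212)/2.02485=-0.23767, w=(-6.69325−6.212)/2.02485=-6.37345

0: u=-0.23767 w=-6.37345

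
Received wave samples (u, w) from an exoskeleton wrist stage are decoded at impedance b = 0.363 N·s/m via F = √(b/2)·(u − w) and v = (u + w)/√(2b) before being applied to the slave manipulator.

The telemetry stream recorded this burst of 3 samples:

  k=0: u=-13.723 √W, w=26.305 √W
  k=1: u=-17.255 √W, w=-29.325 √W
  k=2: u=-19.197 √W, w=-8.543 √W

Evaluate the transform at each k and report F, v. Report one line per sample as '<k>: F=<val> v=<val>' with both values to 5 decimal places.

0: F=-17.05306 v=14.76663
1: F=5.14216 v=-54.66775
2: F=-4.53890 v=-32.55653

k=0: u−w=-40.02800, u+w=12.58200; √(b/2)=0.42603, √(2b)=0.85206; F=0.42603×(-40.028)=-17.05306, v=12.58200/0.85206=14.76663
k=1: u−w=12.07000, u+w=-46.58000; √(b/2)=0.42603, √(2b)=0.85206; F=0.42603×12.07=5.14216, v=-46.58000/0.85206=-54.66775
k=2: u−w=-10.65400, u+w=-27.74000; √(b/2)=0.42603, √(2b)=0.85206; F=0.42603×(-10.654)=-4.53890, v=-27.74000/0.85206=-32.55653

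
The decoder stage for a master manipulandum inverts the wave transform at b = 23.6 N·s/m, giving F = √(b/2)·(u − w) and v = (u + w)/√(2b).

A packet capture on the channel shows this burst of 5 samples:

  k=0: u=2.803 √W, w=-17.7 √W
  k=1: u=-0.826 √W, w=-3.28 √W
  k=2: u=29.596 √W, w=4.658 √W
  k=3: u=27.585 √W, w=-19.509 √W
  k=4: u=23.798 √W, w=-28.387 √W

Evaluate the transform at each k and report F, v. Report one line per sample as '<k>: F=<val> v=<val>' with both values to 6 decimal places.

k=0: u−w=20.503000, u+w=-14.897000; √(b/2)=3.435113, √(2b)=6.870226; F=3.435113×20.503=70.430118, v=-14.897000/6.870226=-2.168342
k=1: u−w=2.454000, u+w=-4.106000; √(b/2)=3.435113, √(2b)=6.870226; F=3.435113×2.454=8.429767, v=-4.106000/6.870226=-0.597651
k=2: u−w=24.938000, u+w=34.254000; √(b/2)=3.435113, √(2b)=6.870226; F=3.435113×24.938=85.664843, v=34.254000/6.870226=4.985862
k=3: u−w=47.094000, u+w=8.076000; √(b/2)=3.435113, √(2b)=6.870226; F=3.435113×47.094=161.773203, v=8.076000/6.870226=1.175507
k=4: u−w=52.185000, u+w=-4.589000; √(b/2)=3.435113, √(2b)=6.870226; F=3.435113×52.185=179.261362, v=-4.589000/6.870226=-0.667955

0: F=70.430118 v=-2.168342
1: F=8.429767 v=-0.597651
2: F=85.664843 v=4.985862
3: F=161.773203 v=1.175507
4: F=179.261362 v=-0.667955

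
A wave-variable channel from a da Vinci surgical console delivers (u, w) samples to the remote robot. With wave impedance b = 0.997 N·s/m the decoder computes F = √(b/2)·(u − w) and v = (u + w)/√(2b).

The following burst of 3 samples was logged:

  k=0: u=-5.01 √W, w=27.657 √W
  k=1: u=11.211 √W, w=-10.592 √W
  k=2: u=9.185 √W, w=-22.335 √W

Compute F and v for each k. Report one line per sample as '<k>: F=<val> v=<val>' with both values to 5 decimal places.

0: F=-23.06438 v=16.03792
1: F=15.39391 v=0.43836
2: F=22.25455 v=-9.31243

k=0: u−w=-32.66700, u+w=22.64700; √(b/2)=0.70605, √(2b)=1.41209; F=0.70605×(-32.667)=-23.06438, v=22.64700/1.41209=16.03792
k=1: u−w=21.80300, u+w=0.61900; √(b/2)=0.70605, √(2b)=1.41209; F=0.70605×21.803=15.39391, v=0.61900/1.41209=0.43836
k=2: u−w=31.52000, u+w=-13.15000; √(b/2)=0.70605, √(2b)=1.41209; F=0.70605×31.52=22.25455, v=-13.15000/1.41209=-9.31243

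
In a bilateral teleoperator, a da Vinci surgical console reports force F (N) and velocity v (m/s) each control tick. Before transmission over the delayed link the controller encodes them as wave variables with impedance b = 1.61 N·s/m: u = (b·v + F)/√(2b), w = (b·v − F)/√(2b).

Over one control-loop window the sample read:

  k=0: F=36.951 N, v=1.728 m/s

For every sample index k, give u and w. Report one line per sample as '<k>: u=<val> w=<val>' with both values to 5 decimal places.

0: u=22.14238 w=-19.04159

k=0: b·v=1.61×1.728=2.78208; √(2b)=1.79444; u=(2.78208+36.951)/1.79444=22.14238, w=(2.78208−36.951)/1.79444=-19.04159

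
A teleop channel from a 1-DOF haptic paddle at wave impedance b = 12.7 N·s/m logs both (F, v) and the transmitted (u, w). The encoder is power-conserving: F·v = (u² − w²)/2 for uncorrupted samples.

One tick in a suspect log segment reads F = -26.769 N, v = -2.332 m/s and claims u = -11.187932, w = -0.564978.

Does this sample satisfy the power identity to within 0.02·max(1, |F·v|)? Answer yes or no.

yes

F·v = (-26.769)×(-2.332) = 62.425308 W.
(u² − w²)/2 = (125.169822 − 0.319200)/2 = 62.425311 W.
|Δ| = 0.000003;  2% of max(1, |F·v|) = 1.248506.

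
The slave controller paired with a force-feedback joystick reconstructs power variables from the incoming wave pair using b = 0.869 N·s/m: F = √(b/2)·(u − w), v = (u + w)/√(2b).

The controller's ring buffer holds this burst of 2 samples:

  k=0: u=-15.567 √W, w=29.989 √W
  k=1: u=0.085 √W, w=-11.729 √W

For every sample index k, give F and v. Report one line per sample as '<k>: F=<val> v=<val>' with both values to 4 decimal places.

0: F=-30.0290 v=10.9396
1: F=7.7874 v=-8.8324

k=0: u−w=-45.5560, u+w=14.4220; √(b/2)=0.6592, √(2b)=1.3183; F=0.6592×(-45.556)=-30.0290, v=14.4220/1.3183=10.9396
k=1: u−w=11.8140, u+w=-11.6440; √(b/2)=0.6592, √(2b)=1.3183; F=0.6592×11.814=7.7874, v=-11.6440/1.3183=-8.8324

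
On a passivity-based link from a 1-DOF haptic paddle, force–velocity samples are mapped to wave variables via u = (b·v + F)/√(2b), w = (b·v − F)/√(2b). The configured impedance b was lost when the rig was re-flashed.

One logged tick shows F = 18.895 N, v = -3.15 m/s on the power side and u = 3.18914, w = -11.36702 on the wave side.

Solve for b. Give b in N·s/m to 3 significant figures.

u + w = -8.17788;  u + w = √(2b)·v, so √(2b) = -8.17788/(-3.15) = 2.59615.
b = (√(2b))²/2 = 6.74001/2 = 3.37000.
(Check via u − w = 2F/√(2b): u − w = 14.55616, 2F/√(2b) = 14.55616.)

b = 3.37 N·s/m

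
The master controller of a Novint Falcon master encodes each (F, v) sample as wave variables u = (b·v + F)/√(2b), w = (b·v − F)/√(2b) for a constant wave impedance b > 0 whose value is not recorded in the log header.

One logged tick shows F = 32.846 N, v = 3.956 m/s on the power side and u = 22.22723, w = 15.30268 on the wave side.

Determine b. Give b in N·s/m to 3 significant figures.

u + w = 37.5299;  u + w = √(2b)·v, so √(2b) = 37.5299/3.956 = 9.4868.
b = (√(2b))²/2 = 90.0000/2 = 45.0000.
(Check via u − w = 2F/√(2b): u − w = 6.9245, 2F/√(2b) = 6.9245.)

b = 45 N·s/m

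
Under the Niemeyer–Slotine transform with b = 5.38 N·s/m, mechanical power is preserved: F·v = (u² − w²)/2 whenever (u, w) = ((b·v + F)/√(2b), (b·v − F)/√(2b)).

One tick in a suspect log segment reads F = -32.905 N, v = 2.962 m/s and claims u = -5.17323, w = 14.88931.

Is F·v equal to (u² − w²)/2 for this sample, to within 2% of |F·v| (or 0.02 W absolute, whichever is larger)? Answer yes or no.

F·v = (-32.905)×2.962 = -97.46461 W.
(u² − w²)/2 = (26.76231 − 221.69155)/2 = -97.46462 W.
|Δ| = 0.00001;  2% of max(1, |F·v|) = 1.94929.

yes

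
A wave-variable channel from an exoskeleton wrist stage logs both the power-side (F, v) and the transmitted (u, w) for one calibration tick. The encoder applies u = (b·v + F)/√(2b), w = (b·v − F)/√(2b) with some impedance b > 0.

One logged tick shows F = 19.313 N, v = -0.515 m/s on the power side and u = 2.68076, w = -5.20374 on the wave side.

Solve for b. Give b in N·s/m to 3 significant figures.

u + w = -2.52298;  u + w = √(2b)·v, so √(2b) = -2.52298/(-0.515) = 4.89899.
b = (√(2b))²/2 = 24.00011/2 = 12.00005.
(Check via u − w = 2F/√(2b): u − w = 7.88450, 2F/√(2b) = 7.88448.)

b = 12 N·s/m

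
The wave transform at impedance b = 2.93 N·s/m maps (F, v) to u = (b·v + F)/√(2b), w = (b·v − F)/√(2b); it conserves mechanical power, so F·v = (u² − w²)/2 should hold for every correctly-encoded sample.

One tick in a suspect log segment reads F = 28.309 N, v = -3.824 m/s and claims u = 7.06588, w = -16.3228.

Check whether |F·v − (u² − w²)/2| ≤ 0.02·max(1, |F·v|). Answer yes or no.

yes

F·v = 28.309×(-3.824) = -108.2536 W.
(u² − w²)/2 = (49.9267 − 266.4338)/2 = -108.2536 W.
|Δ| = 0.0000;  2% of max(1, |F·v|) = 2.1651.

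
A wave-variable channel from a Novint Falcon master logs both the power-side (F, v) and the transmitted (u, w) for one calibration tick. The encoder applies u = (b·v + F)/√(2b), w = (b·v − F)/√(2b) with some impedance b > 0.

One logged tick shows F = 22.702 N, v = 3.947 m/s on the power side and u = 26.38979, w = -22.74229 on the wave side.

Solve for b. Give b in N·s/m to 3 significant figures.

b = 0.427 N·s/m

u + w = 3.64750;  u + w = √(2b)·v, so √(2b) = 3.64750/3.947 = 0.92412.
b = (√(2b))²/2 = 0.85400/2 = 0.42700.
(Check via u − w = 2F/√(2b): u − w = 49.13208, 2F/√(2b) = 49.13217.)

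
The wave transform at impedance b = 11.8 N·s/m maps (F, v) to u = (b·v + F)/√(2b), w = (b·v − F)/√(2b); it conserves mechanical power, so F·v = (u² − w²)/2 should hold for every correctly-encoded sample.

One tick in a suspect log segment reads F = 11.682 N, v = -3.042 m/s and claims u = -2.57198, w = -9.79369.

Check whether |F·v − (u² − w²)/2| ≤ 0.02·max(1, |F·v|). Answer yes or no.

F·v = 11.682×(-3.042) = -35.53664 W.
(u² − w²)/2 = (6.61508 − 95.91636)/2 = -44.65064 W.
|Δ| = 9.11400;  2% of max(1, |F·v|) = 0.71073.

no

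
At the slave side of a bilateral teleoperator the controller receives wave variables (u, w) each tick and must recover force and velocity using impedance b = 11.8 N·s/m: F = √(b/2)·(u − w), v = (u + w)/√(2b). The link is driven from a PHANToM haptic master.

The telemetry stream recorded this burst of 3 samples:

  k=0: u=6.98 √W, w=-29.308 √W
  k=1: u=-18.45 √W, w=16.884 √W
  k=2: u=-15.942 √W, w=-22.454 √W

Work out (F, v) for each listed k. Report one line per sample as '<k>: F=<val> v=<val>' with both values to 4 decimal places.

k=0: u−w=36.2880, u+w=-22.3280; √(b/2)=2.4290, √(2b)=4.8580; F=2.4290×36.288=88.1432, v=-22.3280/4.8580=-4.5961
k=1: u−w=-35.3340, u+w=-1.5660; √(b/2)=2.4290, √(2b)=4.8580; F=2.4290×(-35.334)=-85.8260, v=-1.5660/4.8580=-0.3224
k=2: u−w=6.5120, u+w=-38.3960; √(b/2)=2.4290, √(2b)=4.8580; F=2.4290×6.512=15.8176, v=-38.3960/4.8580=-7.9037

0: F=88.1432 v=-4.5961
1: F=-85.8260 v=-0.3224
2: F=15.8176 v=-7.9037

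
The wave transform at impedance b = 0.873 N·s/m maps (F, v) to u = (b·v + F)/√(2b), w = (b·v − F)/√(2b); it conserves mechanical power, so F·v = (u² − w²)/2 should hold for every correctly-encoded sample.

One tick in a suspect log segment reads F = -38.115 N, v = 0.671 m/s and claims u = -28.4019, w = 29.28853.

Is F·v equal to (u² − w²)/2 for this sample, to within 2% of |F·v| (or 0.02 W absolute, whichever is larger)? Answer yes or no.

F·v = (-38.115)×0.671 = -25.57517 W.
(u² − w²)/2 = (806.66792 − 857.81799)/2 = -25.57503 W.
|Δ| = 0.00013;  2% of max(1, |F·v|) = 0.51150.

yes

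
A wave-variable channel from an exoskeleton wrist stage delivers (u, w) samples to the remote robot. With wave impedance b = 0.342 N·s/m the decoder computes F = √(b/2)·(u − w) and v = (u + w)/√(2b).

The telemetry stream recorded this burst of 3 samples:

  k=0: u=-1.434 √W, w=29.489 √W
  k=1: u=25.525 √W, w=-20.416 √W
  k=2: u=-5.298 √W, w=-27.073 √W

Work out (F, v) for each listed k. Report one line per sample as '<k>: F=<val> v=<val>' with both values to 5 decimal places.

0: F=-12.78732 v=33.92206
1: F=18.99759 v=6.17743
2: F=9.00443 v=-39.14065

k=0: u−w=-30.92300, u+w=28.05500; √(b/2)=0.41352, √(2b)=0.82704; F=0.41352×(-30.923)=-12.78732, v=28.05500/0.82704=33.92206
k=1: u−w=45.94100, u+w=5.10900; √(b/2)=0.41352, √(2b)=0.82704; F=0.41352×45.941=18.99759, v=5.10900/0.82704=6.17743
k=2: u−w=21.77500, u+w=-32.37100; √(b/2)=0.41352, √(2b)=0.82704; F=0.41352×21.775=9.00443, v=-32.37100/0.82704=-39.14065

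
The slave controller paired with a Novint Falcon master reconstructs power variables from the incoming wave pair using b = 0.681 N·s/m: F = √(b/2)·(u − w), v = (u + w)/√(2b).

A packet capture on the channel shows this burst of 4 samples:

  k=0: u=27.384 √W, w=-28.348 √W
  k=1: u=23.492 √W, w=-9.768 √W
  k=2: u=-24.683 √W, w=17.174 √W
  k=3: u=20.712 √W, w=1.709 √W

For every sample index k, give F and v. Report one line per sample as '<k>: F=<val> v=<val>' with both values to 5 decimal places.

k=0: u−w=55.73200, u+w=-0.96400; √(b/2)=0.58352, √(2b)=1.16705; F=0.58352×55.732=32.52095, v=-0.96400/1.16705=-0.82602
k=1: u−w=33.26000, u+w=13.72400; √(b/2)=0.58352, √(2b)=1.16705; F=0.58352×33.26=19.40800, v=13.72400/1.16705=11.75959
k=2: u−w=-41.85700, u+w=-7.50900; √(b/2)=0.58352, √(2b)=1.16705; F=0.58352×(-41.857)=-24.42455, v=-7.50900/1.16705=-6.43419
k=3: u−w=19.00300, u+w=22.42100; √(b/2)=0.58352, √(2b)=1.16705; F=0.58352×19.003=11.08870, v=22.42100/1.16705=19.21173

0: F=32.52095 v=-0.82602
1: F=19.40800 v=11.75959
2: F=-24.42455 v=-6.43419
3: F=11.08870 v=19.21173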